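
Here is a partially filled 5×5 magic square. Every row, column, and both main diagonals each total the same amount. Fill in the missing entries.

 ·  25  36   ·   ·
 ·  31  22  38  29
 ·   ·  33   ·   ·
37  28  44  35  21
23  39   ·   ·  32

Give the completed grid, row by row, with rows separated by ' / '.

Row 4 is already complete: 37 + 28 + 44 + 35 + 21 = 165, so that is the magic constant.
Row 2: 31 + 22 + 38 + 29 + ? = 165, so (2,1) = 45.
The remaining cell in column 2 is (3,2) = 165 − 123 = 42.
Column 3: 36 + 22 + 33 + 44 + ? = 165, so (5,3) = 30.
Main diagonal needs 165; the known cells sum to 131, so (1,1) = 34.
Anti-diagonal needs 165; the known cells sum to 122, so (1,5) = 43.
Row 1: 34 + 25 + 36 + 43 + ? = 165, so (1,4) = 27.
The remaining cell in row 5 is (5,4) = 165 − 124 = 41.
Using column 1: 34 + 45 + 37 + 23 + ? → (3,1) = 165 − 139 = 26.
Using column 4: 27 + 38 + 35 + 41 + ? → (3,4) = 165 − 141 = 24.
Column 5 must total 165; the given cells sum to 125, so (3,5) = 40.

34 25 36 27 43 / 45 31 22 38 29 / 26 42 33 24 40 / 37 28 44 35 21 / 23 39 30 41 32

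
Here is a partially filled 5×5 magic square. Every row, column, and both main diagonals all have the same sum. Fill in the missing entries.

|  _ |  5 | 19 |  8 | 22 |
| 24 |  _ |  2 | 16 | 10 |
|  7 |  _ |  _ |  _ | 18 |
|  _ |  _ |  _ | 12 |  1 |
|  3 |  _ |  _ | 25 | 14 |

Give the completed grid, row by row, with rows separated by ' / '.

11 5 19 8 22 / 24 13 2 16 10 / 7 21 15 4 18 / 20 9 23 12 1 / 3 17 6 25 14

Column 5 is already complete: 22 + 10 + 18 + 1 + 14 = 65, so that is the magic constant.
Row 1 must total 65; the given cells sum to 54, so (1,1) = 11.
Row 2: 24 + 2 + 16 + 10 + ? = 65, so (2,2) = 13.
Column 1 needs 65; the known cells sum to 45, so (4,1) = 20.
The remaining cell in column 4 is (3,4) = 65 − 61 = 4.
Main diagonal must total 65; the given cells sum to 50, so (3,3) = 15.
The remaining cell in anti-diagonal is (4,2) = 65 − 56 = 9.
From row 3, 65 − (7 + 15 + 4 + 18) gives (3,2) = 21.
From row 4, 65 − (20 + 9 + 12 + 1) gives (4,3) = 23.
Using column 2: 5 + 13 + 21 + 9 + ? → (5,2) = 65 − 48 = 17.
The remaining cell in column 3 is (5,3) = 65 − 59 = 6.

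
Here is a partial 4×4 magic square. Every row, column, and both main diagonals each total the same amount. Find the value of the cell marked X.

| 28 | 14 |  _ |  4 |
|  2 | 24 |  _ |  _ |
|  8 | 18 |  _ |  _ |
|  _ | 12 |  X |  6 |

Column 2 is complete and sums to 68; that is the magic constant.
Row 1 must total 68; the given cells sum to 46, so (1,3) = 22.
From column 1, 68 − (28 + 2 + 8) gives (4,1) = 30.
Main diagonal needs 68; the known cells sum to 58, so (3,3) = 10.
Anti-diagonal must total 68; the given cells sum to 52, so (2,3) = 16.
Row 2: 2 + 24 + 16 + ? = 68, so (2,4) = 26.
Row 3: 8 + 18 + 10 + ? = 68, so (3,4) = 32.
Row 4: 30 + 12 + 6 + ? = 68, so (4,3) = 20.

20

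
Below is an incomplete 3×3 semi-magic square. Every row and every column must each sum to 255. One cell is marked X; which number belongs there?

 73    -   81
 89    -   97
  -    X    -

Row 1 needs 255; the known cells sum to 154, so (1,2) = 101.
The remaining cell in row 2 is (2,2) = 255 − 186 = 69.
From column 1, 255 − (73 + 89) gives (3,1) = 93.
Using column 2: 101 + 69 + ? → (3,2) = 255 − 170 = 85.

85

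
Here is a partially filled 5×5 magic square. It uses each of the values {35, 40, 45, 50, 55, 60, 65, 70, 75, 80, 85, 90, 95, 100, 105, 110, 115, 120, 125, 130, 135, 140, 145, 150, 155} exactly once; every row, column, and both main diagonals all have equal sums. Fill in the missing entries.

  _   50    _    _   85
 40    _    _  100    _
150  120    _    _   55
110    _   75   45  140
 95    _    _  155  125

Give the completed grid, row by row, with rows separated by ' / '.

80 50 145 115 85 / 40 135 130 100 70 / 150 120 90 60 55 / 110 105 75 45 140 / 95 65 35 155 125

The 25 entries sum to 2375, so each line sums to 2375/5 = 475.
Using row 4: 110 + 75 + 45 + 140 + ? → (4,2) = 475 − 370 = 105.
Column 1: 40 + 150 + 110 + 95 + ? = 475, so (1,1) = 80.
Using column 5: 85 + 55 + 140 + 125 + ? → (2,5) = 475 − 405 = 70.
The remaining cell in anti-diagonal is (3,3) = 475 − 385 = 90.
The remaining cell in row 3 is (3,4) = 475 − 415 = 60.
Column 4 must total 475; the given cells sum to 360, so (1,4) = 115.
Main diagonal must total 475; the given cells sum to 340, so (2,2) = 135.
Using row 1: 80 + 50 + 115 + 85 + ? → (1,3) = 475 − 330 = 145.
Using row 2: 40 + 135 + 100 + 70 + ? → (2,3) = 475 − 345 = 130.
Column 2: 50 + 135 + 120 + 105 + ? = 475, so (5,2) = 65.
Using column 3: 145 + 130 + 90 + 75 + ? → (5,3) = 475 − 440 = 35.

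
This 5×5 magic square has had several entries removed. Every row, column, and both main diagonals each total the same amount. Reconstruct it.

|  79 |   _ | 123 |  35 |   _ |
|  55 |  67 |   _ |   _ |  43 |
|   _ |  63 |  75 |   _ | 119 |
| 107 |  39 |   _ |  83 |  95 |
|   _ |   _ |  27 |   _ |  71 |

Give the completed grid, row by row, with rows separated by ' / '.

79 91 123 35 47 / 55 67 99 111 43 / 31 63 75 87 119 / 107 39 51 83 95 / 103 115 27 59 71

Main diagonal is already complete: 79 + 67 + 75 + 83 + 71 = 375, so that is the magic constant.
Row 4 must total 375; the given cells sum to 324, so (4,3) = 51.
The remaining cell in column 3 is (2,3) = 375 − 276 = 99.
Column 5: 43 + 119 + 95 + 71 + ? = 375, so (1,5) = 47.
From row 1, 375 − (79 + 123 + 35 + 47) gives (1,2) = 91.
The remaining cell in row 2 is (2,4) = 375 − 264 = 111.
Column 2 needs 375; the known cells sum to 260, so (5,2) = 115.
Anti-diagonal needs 375; the known cells sum to 272, so (5,1) = 103.
From row 5, 375 − (103 + 115 + 27 + 71) gives (5,4) = 59.
Using column 1: 79 + 55 + 107 + 103 + ? → (3,1) = 375 − 344 = 31.
Column 4 needs 375; the known cells sum to 288, so (3,4) = 87.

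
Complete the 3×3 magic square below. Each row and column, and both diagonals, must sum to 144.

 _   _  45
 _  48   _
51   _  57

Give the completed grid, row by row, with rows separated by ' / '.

39 60 45 / 54 48 42 / 51 36 57

Row 3 needs 144; the known cells sum to 108, so (3,2) = 36.
From column 2, 144 − (48 + 36) gives (1,2) = 60.
Column 3 needs 144; the known cells sum to 102, so (2,3) = 42.
Main diagonal needs 144; the known cells sum to 105, so (1,1) = 39.
Row 2: 48 + 42 + ? = 144, so (2,1) = 54.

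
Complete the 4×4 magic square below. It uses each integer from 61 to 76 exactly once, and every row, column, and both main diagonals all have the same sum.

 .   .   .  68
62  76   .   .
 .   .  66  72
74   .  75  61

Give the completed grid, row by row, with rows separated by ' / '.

The entries are 61 through 76, which sum to 1096, so each line sums to 1096/4 = 274.
Row 4 must total 274; the given cells sum to 210, so (4,2) = 64.
From column 4, 274 − (68 + 72 + 61) gives (2,4) = 73.
The remaining cell in main diagonal is (1,1) = 274 − 203 = 71.
The remaining cell in row 2 is (2,3) = 274 − 211 = 63.
From column 1, 274 − (71 + 62 + 74) gives (3,1) = 67.
From column 3, 274 − (63 + 66 + 75) gives (1,3) = 70.
Anti-diagonal needs 274; the known cells sum to 205, so (3,2) = 69.
Using row 1: 71 + 70 + 68 + ? → (1,2) = 274 − 209 = 65.

71 65 70 68 / 62 76 63 73 / 67 69 66 72 / 74 64 75 61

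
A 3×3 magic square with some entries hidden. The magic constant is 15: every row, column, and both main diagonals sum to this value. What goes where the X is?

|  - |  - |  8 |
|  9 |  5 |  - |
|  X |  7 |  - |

Using row 2: 9 + 5 + ? → (2,3) = 15 − 14 = 1.
Column 2 needs 15; the known cells sum to 12, so (1,2) = 3.
Using column 3: 8 + 1 + ? → (3,3) = 15 − 9 = 6.
Main diagonal: 5 + 6 + ? = 15, so (1,1) = 4.
Using anti-diagonal: 8 + 5 + ? → (3,1) = 15 − 13 = 2.

2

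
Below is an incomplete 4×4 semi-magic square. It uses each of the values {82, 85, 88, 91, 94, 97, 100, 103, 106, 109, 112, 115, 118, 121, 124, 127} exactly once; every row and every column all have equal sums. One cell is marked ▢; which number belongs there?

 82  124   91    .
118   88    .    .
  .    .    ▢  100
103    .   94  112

The 16 entries sum to 1672, so each line sums to 1672/4 = 418.
Row 1 needs 418; the known cells sum to 297, so (1,4) = 121.
Row 4: 103 + 94 + 112 + ? = 418, so (4,2) = 109.
Column 1 must total 418; the given cells sum to 303, so (3,1) = 115.
Column 2 needs 418; the known cells sum to 321, so (3,2) = 97.
The remaining cell in column 4 is (2,4) = 418 − 333 = 85.
Row 2: 118 + 88 + 85 + ? = 418, so (2,3) = 127.
Row 3 needs 418; the known cells sum to 312, so (3,3) = 106.

106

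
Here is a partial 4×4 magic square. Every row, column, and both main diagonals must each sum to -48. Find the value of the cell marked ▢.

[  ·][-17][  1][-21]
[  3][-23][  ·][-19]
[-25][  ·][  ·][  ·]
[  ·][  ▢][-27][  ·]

Row 1 must total -48; the given cells sum to -37, so (1,1) = -11.
Row 2 needs -48; the known cells sum to -39, so (2,3) = -9.
Using column 1: -11 + 3 + (-25) + ? → (4,1) = -48 − (-33) = -15.
The remaining cell in column 3 is (3,3) = -48 − (-35) = -13.
The remaining cell in main diagonal is (4,4) = -48 − (-47) = -1.
Anti-diagonal: -21 + (-9) + (-15) + ? = -48, so (3,2) = -3.
Row 3: -25 + (-3) + (-13) + ? = -48, so (3,4) = -7.
Row 4 needs -48; the known cells sum to -43, so (4,2) = -5.

-5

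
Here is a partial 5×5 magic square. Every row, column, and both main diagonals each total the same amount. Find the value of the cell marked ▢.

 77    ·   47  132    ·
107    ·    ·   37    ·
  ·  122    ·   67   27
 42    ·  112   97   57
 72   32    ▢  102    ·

142

Column 4 is complete and sums to 435; that is the magic constant.
Row 4 needs 435; the known cells sum to 308, so (4,2) = 127.
Column 1 must total 435; the given cells sum to 298, so (3,1) = 137.
The remaining cell in row 3 is (3,3) = 435 − 353 = 82.
Anti-diagonal needs 435; the known cells sum to 318, so (1,5) = 117.
The remaining cell in row 1 is (1,2) = 435 − 373 = 62.
From column 2, 435 − (62 + 122 + 127 + 32) gives (2,2) = 92.
Main diagonal needs 435; the known cells sum to 348, so (5,5) = 87.
Row 5 must total 435; the given cells sum to 293, so (5,3) = 142.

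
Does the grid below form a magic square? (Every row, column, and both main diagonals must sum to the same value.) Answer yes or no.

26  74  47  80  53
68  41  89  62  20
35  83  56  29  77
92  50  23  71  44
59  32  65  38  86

Row 1: 26 + 74 + 47 + 80 + 53 = 280.
Row 2: 68 + 41 + 89 + 62 + 20 = 280.
Row 3: 35 + 83 + 56 + 29 + 77 = 280.
Row 4: 92 + 50 + 23 + 71 + 44 = 280.
Row 5: 59 + 32 + 65 + 38 + 86 = 280.
Column 1: 26 + 68 + 35 + 92 + 59 = 280.
Column 2: 74 + 41 + 83 + 50 + 32 = 280.
Column 3: 47 + 89 + 56 + 23 + 65 = 280.
Column 4: 80 + 62 + 29 + 71 + 38 = 280.
Column 5: 53 + 20 + 77 + 44 + 86 = 280.
Main diagonal: 26 + 41 + 56 + 71 + 86 = 280.
Anti-diagonal: 53 + 62 + 56 + 50 + 59 = 280.
All lines sum to 280.

Yes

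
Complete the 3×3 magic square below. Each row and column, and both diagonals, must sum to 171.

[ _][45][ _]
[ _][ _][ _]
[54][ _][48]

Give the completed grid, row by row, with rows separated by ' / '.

66 45 60 / 51 57 63 / 54 69 48

Using row 3: 54 + 48 + ? → (3,2) = 171 − 102 = 69.
Using column 2: 45 + 69 + ? → (2,2) = 171 − 114 = 57.
Main diagonal needs 171; the known cells sum to 105, so (1,1) = 66.
From anti-diagonal, 171 − (57 + 54) gives (1,3) = 60.
Column 1 needs 171; the known cells sum to 120, so (2,1) = 51.
From column 3, 171 − (60 + 48) gives (2,3) = 63.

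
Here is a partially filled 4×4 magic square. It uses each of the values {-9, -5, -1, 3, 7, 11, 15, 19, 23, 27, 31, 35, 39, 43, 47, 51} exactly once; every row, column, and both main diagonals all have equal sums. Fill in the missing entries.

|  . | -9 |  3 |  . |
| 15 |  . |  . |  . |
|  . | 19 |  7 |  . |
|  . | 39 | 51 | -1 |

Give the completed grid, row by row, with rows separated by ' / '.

43 -9 3 47 / 15 35 23 11 / 31 19 7 27 / -5 39 51 -1

The 16 entries sum to 336, so each line sums to 336/4 = 84.
Using row 4: 39 + 51 + (-1) + ? → (4,1) = 84 − 89 = -5.
Using column 2: -9 + 19 + 39 + ? → (2,2) = 84 − 49 = 35.
Column 3 needs 84; the known cells sum to 61, so (2,3) = 23.
Using main diagonal: 35 + 7 + (-1) + ? → (1,1) = 84 − 41 = 43.
Anti-diagonal must total 84; the given cells sum to 37, so (1,4) = 47.
From row 2, 84 − (15 + 35 + 23) gives (2,4) = 11.
The remaining cell in column 1 is (3,1) = 84 − 53 = 31.
The remaining cell in column 4 is (3,4) = 84 − 57 = 27.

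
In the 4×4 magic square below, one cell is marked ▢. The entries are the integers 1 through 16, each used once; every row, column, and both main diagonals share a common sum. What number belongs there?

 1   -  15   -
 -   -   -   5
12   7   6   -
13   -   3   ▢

16

The entries are 1 through 16, which sum to 136, so each line sums to 136/4 = 34.
Row 3: 12 + 7 + 6 + ? = 34, so (3,4) = 9.
Column 1 must total 34; the given cells sum to 26, so (2,1) = 8.
From column 3, 34 − (15 + 6 + 3) gives (2,3) = 10.
The remaining cell in anti-diagonal is (1,4) = 34 − 30 = 4.
Row 1: 1 + 15 + 4 + ? = 34, so (1,2) = 14.
Row 2 needs 34; the known cells sum to 23, so (2,2) = 11.
From column 2, 34 − (14 + 11 + 7) gives (4,2) = 2.
The remaining cell in column 4 is (4,4) = 34 − 18 = 16.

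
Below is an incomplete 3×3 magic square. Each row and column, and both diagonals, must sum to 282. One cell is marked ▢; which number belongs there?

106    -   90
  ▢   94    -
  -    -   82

78

Row 1 must total 282; the given cells sum to 196, so (1,2) = 86.
The remaining cell in column 2 is (3,2) = 282 − 180 = 102.
Column 3 must total 282; the given cells sum to 172, so (2,3) = 110.
The remaining cell in anti-diagonal is (3,1) = 282 − 184 = 98.
Using row 2: 94 + 110 + ? → (2,1) = 282 − 204 = 78.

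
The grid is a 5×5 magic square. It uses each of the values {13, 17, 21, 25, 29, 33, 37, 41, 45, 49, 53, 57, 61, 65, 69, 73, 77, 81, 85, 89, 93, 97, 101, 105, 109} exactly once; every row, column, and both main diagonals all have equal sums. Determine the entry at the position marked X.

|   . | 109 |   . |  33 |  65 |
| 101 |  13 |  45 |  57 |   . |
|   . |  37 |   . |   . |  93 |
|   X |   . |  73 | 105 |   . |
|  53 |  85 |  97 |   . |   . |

The 25 entries sum to 1525, so each line sums to 1525/5 = 305.
The remaining cell in row 2 is (2,5) = 305 − 216 = 89.
From column 2, 305 − (109 + 13 + 37 + 85) gives (4,2) = 61.
The remaining cell in anti-diagonal is (3,3) = 305 − 236 = 69.
Using column 3: 45 + 69 + 73 + 97 + ? → (1,3) = 305 − 284 = 21.
Using row 1: 109 + 21 + 33 + 65 + ? → (1,1) = 305 − 228 = 77.
From main diagonal, 305 − (77 + 13 + 69 + 105) gives (5,5) = 41.
From row 5, 305 − (53 + 85 + 97 + 41) gives (5,4) = 29.
Column 4: 33 + 57 + 105 + 29 + ? = 305, so (3,4) = 81.
Column 5 needs 305; the known cells sum to 288, so (4,5) = 17.
The remaining cell in row 3 is (3,1) = 305 − 280 = 25.
Row 4: 61 + 73 + 105 + 17 + ? = 305, so (4,1) = 49.

49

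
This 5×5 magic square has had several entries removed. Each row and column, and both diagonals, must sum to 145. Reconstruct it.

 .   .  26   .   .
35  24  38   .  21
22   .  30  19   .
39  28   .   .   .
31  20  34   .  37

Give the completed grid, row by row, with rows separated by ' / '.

18 32 26 40 29 / 35 24 38 27 21 / 22 41 30 19 33 / 39 28 17 36 25 / 31 20 34 23 37

Using row 2: 35 + 24 + 38 + 21 + ? → (2,4) = 145 − 118 = 27.
Row 5 must total 145; the given cells sum to 122, so (5,4) = 23.
From column 1, 145 − (35 + 22 + 39 + 31) gives (1,1) = 18.
Column 3 must total 145; the given cells sum to 128, so (4,3) = 17.
Using main diagonal: 18 + 24 + 30 + 37 + ? → (4,4) = 145 − 109 = 36.
The remaining cell in anti-diagonal is (1,5) = 145 − 116 = 29.
Row 4 must total 145; the given cells sum to 120, so (4,5) = 25.
The remaining cell in column 4 is (1,4) = 145 − 105 = 40.
Column 5 must total 145; the given cells sum to 112, so (3,5) = 33.
Using row 1: 18 + 26 + 40 + 29 + ? → (1,2) = 145 − 113 = 32.
Row 3 needs 145; the known cells sum to 104, so (3,2) = 41.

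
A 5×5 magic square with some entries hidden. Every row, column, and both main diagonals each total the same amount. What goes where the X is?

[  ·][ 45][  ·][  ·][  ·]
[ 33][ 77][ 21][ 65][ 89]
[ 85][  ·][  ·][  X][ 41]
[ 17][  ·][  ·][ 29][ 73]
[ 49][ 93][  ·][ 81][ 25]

Row 2 is complete and sums to 285; that is the magic constant.
From row 5, 285 − (49 + 93 + 81 + 25) gives (5,3) = 37.
From column 1, 285 − (33 + 85 + 17 + 49) gives (1,1) = 101.
Using column 5: 89 + 41 + 73 + 25 + ? → (1,5) = 285 − 228 = 57.
Main diagonal: 101 + 77 + 29 + 25 + ? = 285, so (3,3) = 53.
Anti-diagonal must total 285; the given cells sum to 224, so (4,2) = 61.
Row 4: 17 + 61 + 29 + 73 + ? = 285, so (4,3) = 105.
Column 2 must total 285; the given cells sum to 276, so (3,2) = 9.
The remaining cell in column 3 is (1,3) = 285 − 216 = 69.
The remaining cell in row 1 is (1,4) = 285 − 272 = 13.
Row 3 needs 285; the known cells sum to 188, so (3,4) = 97.

97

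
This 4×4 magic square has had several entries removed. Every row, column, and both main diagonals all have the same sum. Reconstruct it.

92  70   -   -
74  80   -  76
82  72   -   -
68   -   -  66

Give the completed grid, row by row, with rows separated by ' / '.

92 70 64 90 / 74 80 86 76 / 82 72 78 84 / 68 94 88 66

Column 1 is already complete: 92 + 74 + 82 + 68 = 316, so that is the magic constant.
Row 2: 74 + 80 + 76 + ? = 316, so (2,3) = 86.
Using column 2: 70 + 80 + 72 + ? → (4,2) = 316 − 222 = 94.
From main diagonal, 316 − (92 + 80 + 66) gives (3,3) = 78.
Anti-diagonal needs 316; the known cells sum to 226, so (1,4) = 90.
Using row 1: 92 + 70 + 90 + ? → (1,3) = 316 − 252 = 64.
Using row 3: 82 + 72 + 78 + ? → (3,4) = 316 − 232 = 84.
From row 4, 316 − (68 + 94 + 66) gives (4,3) = 88.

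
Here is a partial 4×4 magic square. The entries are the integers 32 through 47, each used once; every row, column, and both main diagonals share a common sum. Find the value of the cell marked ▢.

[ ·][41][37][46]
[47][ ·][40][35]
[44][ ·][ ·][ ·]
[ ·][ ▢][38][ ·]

The entries are 32 through 47, which sum to 632, so each line sums to 632/4 = 158.
Row 1 must total 158; the given cells sum to 124, so (1,1) = 34.
Using row 2: 47 + 40 + 35 + ? → (2,2) = 158 − 122 = 36.
From column 1, 158 − (34 + 47 + 44) gives (4,1) = 33.
From column 3, 158 − (37 + 40 + 38) gives (3,3) = 43.
The remaining cell in main diagonal is (4,4) = 158 − 113 = 45.
The remaining cell in anti-diagonal is (3,2) = 158 − 119 = 39.
From row 3, 158 − (44 + 39 + 43) gives (3,4) = 32.
The remaining cell in row 4 is (4,2) = 158 − 116 = 42.

42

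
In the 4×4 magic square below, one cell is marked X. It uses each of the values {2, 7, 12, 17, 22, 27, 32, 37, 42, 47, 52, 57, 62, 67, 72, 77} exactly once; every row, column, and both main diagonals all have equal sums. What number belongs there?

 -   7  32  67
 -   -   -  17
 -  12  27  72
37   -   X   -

57

The 16 entries sum to 632, so each line sums to 632/4 = 158.
Row 1 must total 158; the given cells sum to 106, so (1,1) = 52.
Row 3: 12 + 27 + 72 + ? = 158, so (3,1) = 47.
Column 1 needs 158; the known cells sum to 136, so (2,1) = 22.
Column 4: 67 + 17 + 72 + ? = 158, so (4,4) = 2.
Main diagonal needs 158; the known cells sum to 81, so (2,2) = 77.
Anti-diagonal needs 158; the known cells sum to 116, so (2,3) = 42.
Using column 2: 7 + 77 + 12 + ? → (4,2) = 158 − 96 = 62.
Column 3 must total 158; the given cells sum to 101, so (4,3) = 57.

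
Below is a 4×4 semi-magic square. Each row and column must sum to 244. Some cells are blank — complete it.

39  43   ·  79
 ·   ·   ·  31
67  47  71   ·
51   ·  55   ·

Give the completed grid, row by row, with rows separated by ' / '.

From row 1, 244 − (39 + 43 + 79) gives (1,3) = 83.
Row 3 must total 244; the given cells sum to 185, so (3,4) = 59.
Column 1 needs 244; the known cells sum to 157, so (2,1) = 87.
Using column 3: 83 + 71 + 55 + ? → (2,3) = 244 − 209 = 35.
The remaining cell in column 4 is (4,4) = 244 − 169 = 75.
Row 2 must total 244; the given cells sum to 153, so (2,2) = 91.
Row 4 must total 244; the given cells sum to 181, so (4,2) = 63.

39 43 83 79 / 87 91 35 31 / 67 47 71 59 / 51 63 55 75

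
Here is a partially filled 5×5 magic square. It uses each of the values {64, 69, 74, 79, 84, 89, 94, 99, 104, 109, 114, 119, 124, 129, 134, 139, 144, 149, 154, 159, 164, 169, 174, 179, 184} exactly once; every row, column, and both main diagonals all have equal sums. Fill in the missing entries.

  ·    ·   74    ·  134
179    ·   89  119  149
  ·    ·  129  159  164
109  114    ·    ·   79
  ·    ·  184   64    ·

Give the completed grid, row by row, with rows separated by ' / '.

139 169 74 104 134 / 179 84 89 119 149 / 69 99 129 159 164 / 109 114 144 174 79 / 124 154 184 64 94

The 25 entries sum to 3100, so each line sums to 3100/5 = 620.
Using row 2: 179 + 89 + 119 + 149 + ? → (2,2) = 620 − 536 = 84.
Column 3: 74 + 89 + 129 + 184 + ? = 620, so (4,3) = 144.
Column 5: 134 + 149 + 164 + 79 + ? = 620, so (5,5) = 94.
From anti-diagonal, 620 − (134 + 119 + 129 + 114) gives (5,1) = 124.
Row 4 must total 620; the given cells sum to 446, so (4,4) = 174.
Row 5 needs 620; the known cells sum to 466, so (5,2) = 154.
Using column 4: 119 + 159 + 174 + 64 + ? → (1,4) = 620 − 516 = 104.
Using main diagonal: 84 + 129 + 174 + 94 + ? → (1,1) = 620 − 481 = 139.
Row 1 needs 620; the known cells sum to 451, so (1,2) = 169.
Column 1: 139 + 179 + 109 + 124 + ? = 620, so (3,1) = 69.
The remaining cell in column 2 is (3,2) = 620 − 521 = 99.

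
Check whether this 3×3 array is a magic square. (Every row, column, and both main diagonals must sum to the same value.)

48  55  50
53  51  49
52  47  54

Yes

Row 1: 48 + 55 + 50 = 153.
Row 2: 53 + 51 + 49 = 153.
Row 3: 52 + 47 + 54 = 153.
Column 1: 48 + 53 + 52 = 153.
Column 2: 55 + 51 + 47 = 153.
Column 3: 50 + 49 + 54 = 153.
Main diagonal: 48 + 51 + 54 = 153.
Anti-diagonal: 50 + 51 + 52 = 153.
All lines sum to 153.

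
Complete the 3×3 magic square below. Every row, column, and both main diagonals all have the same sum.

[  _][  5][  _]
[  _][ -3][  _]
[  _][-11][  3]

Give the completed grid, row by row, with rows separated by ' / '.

-9 5 -5 / 1 -3 -7 / -1 -11 3

Column 2 is already complete: 5 + -3 + -11 = -9, so that is the magic constant.
Row 3 must total -9; the given cells sum to -8, so (3,1) = -1.
Main diagonal needs -9; the known cells sum to 0, so (1,1) = -9.
The remaining cell in anti-diagonal is (1,3) = -9 − (-4) = -5.
Column 1: -9 + (-1) + ? = -9, so (2,1) = 1.
The remaining cell in column 3 is (2,3) = -9 − (-2) = -7.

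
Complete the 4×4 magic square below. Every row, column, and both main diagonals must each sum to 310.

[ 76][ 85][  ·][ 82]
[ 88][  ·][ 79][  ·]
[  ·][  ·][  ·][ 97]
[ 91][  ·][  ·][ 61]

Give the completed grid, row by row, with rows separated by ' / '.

Row 1 must total 310; the given cells sum to 243, so (1,3) = 67.
From column 1, 310 − (76 + 88 + 91) gives (3,1) = 55.
Column 4: 82 + 97 + 61 + ? = 310, so (2,4) = 70.
Anti-diagonal: 82 + 79 + 91 + ? = 310, so (3,2) = 58.
Row 2: 88 + 79 + 70 + ? = 310, so (2,2) = 73.
Using row 3: 55 + 58 + 97 + ? → (3,3) = 310 − 210 = 100.
Column 2: 85 + 73 + 58 + ? = 310, so (4,2) = 94.
Column 3 needs 310; the known cells sum to 246, so (4,3) = 64.

76 85 67 82 / 88 73 79 70 / 55 58 100 97 / 91 94 64 61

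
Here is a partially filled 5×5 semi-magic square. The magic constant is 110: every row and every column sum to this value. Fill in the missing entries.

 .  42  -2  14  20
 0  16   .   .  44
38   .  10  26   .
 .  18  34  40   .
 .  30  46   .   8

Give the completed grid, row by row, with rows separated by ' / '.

36 42 -2 14 20 / 0 16 22 28 44 / 38 4 10 26 32 / 12 18 34 40 6 / 24 30 46 2 8

Row 1 must total 110; the given cells sum to 74, so (1,1) = 36.
From column 2, 110 − (42 + 16 + 18 + 30) gives (3,2) = 4.
The remaining cell in column 3 is (2,3) = 110 − 88 = 22.
The remaining cell in row 2 is (2,4) = 110 − 82 = 28.
Using row 3: 38 + 4 + 10 + 26 + ? → (3,5) = 110 − 78 = 32.
Column 4 needs 110; the known cells sum to 108, so (5,4) = 2.
Column 5: 20 + 44 + 32 + 8 + ? = 110, so (4,5) = 6.
Row 4 must total 110; the given cells sum to 98, so (4,1) = 12.
Using row 5: 30 + 46 + 2 + 8 + ? → (5,1) = 110 − 86 = 24.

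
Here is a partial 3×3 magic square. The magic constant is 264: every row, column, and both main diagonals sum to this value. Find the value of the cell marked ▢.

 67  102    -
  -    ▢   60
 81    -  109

88

Row 1 needs 264; the known cells sum to 169, so (1,3) = 95.
The remaining cell in row 3 is (3,2) = 264 − 190 = 74.
Column 1 needs 264; the known cells sum to 148, so (2,1) = 116.
Using column 2: 102 + 74 + ? → (2,2) = 264 − 176 = 88.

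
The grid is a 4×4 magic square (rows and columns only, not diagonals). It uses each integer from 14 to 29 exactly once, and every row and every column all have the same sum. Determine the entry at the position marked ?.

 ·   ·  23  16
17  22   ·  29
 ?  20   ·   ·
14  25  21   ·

27

The entries are 14 through 29, which sum to 344, so each line sums to 344/4 = 86.
From row 2, 86 − (17 + 22 + 29) gives (2,3) = 18.
Row 4 must total 86; the given cells sum to 60, so (4,4) = 26.
From column 2, 86 − (22 + 20 + 25) gives (1,2) = 19.
Column 3 needs 86; the known cells sum to 62, so (3,3) = 24.
Using column 4: 16 + 29 + 26 + ? → (3,4) = 86 − 71 = 15.
The remaining cell in row 1 is (1,1) = 86 − 58 = 28.
The remaining cell in row 3 is (3,1) = 86 − 59 = 27.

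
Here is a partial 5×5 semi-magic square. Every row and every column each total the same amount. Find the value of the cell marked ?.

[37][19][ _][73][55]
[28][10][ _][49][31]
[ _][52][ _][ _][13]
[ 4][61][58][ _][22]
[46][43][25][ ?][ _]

Column 2 is complete and sums to 185; that is the magic constant.
Using row 1: 37 + 19 + 73 + 55 + ? → (1,3) = 185 − 184 = 1.
Row 2: 28 + 10 + 49 + 31 + ? = 185, so (2,3) = 67.
The remaining cell in row 4 is (4,4) = 185 − 145 = 40.
Column 1 needs 185; the known cells sum to 115, so (3,1) = 70.
Column 3: 1 + 67 + 58 + 25 + ? = 185, so (3,3) = 34.
Column 5 must total 185; the given cells sum to 121, so (5,5) = 64.
The remaining cell in row 3 is (3,4) = 185 − 169 = 16.
Using row 5: 46 + 43 + 25 + 64 + ? → (5,4) = 185 − 178 = 7.

7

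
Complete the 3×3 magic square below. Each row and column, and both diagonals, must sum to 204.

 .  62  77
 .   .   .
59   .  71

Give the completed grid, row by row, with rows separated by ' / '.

The remaining cell in row 1 is (1,1) = 204 − 139 = 65.
From row 3, 204 − (59 + 71) gives (3,2) = 74.
Column 1 needs 204; the known cells sum to 124, so (2,1) = 80.
From column 2, 204 − (62 + 74) gives (2,2) = 68.
Column 3: 77 + 71 + ? = 204, so (2,3) = 56.

65 62 77 / 80 68 56 / 59 74 71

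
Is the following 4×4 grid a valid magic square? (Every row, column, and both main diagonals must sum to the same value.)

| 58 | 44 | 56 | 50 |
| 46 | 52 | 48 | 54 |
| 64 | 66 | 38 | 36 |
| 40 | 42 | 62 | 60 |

Row 1: 58 + 44 + 56 + 50 = 208.
Row 2: 46 + 52 + 48 + 54 = 200.
Row 3: 64 + 66 + 38 + 36 = 204.
Row 4: 40 + 42 + 62 + 60 = 204.
Column 1: 58 + 46 + 64 + 40 = 208.
Column 2: 44 + 52 + 66 + 42 = 204.
Column 3: 56 + 48 + 38 + 62 = 204.
Column 4: 50 + 54 + 36 + 60 = 200.
Main diagonal: 58 + 52 + 38 + 60 = 208.
Anti-diagonal: 50 + 48 + 66 + 40 = 204.

No — row 4 sums to 204 but row 1 sums to 208.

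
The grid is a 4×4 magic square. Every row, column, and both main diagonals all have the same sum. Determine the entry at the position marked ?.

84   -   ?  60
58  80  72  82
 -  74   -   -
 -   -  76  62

Row 2 is complete and sums to 292; that is the magic constant.
Column 4: 60 + 82 + 62 + ? = 292, so (3,4) = 88.
Using main diagonal: 84 + 80 + 62 + ? → (3,3) = 292 − 226 = 66.
Using anti-diagonal: 60 + 72 + 74 + ? → (4,1) = 292 − 206 = 86.
Row 3 must total 292; the given cells sum to 228, so (3,1) = 64.
From row 4, 292 − (86 + 76 + 62) gives (4,2) = 68.
The remaining cell in column 2 is (1,2) = 292 − 222 = 70.
From column 3, 292 − (72 + 66 + 76) gives (1,3) = 78.

78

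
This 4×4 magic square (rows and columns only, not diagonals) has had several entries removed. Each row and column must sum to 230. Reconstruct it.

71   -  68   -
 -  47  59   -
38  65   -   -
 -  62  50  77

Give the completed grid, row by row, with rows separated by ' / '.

Row 4 needs 230; the known cells sum to 189, so (4,1) = 41.
From column 1, 230 − (71 + 38 + 41) gives (2,1) = 80.
Using column 2: 47 + 65 + 62 + ? → (1,2) = 230 − 174 = 56.
From column 3, 230 − (68 + 59 + 50) gives (3,3) = 53.
Row 1: 71 + 56 + 68 + ? = 230, so (1,4) = 35.
Row 2 needs 230; the known cells sum to 186, so (2,4) = 44.
Using row 3: 38 + 65 + 53 + ? → (3,4) = 230 − 156 = 74.

71 56 68 35 / 80 47 59 44 / 38 65 53 74 / 41 62 50 77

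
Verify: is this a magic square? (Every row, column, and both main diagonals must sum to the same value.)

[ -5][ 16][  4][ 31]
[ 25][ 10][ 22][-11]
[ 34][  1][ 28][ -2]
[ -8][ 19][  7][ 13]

Row 1: -5 + 16 + 4 + 31 = 46.
Row 2: 25 + 10 + 22 + (-11) = 46.
Row 3: 34 + 1 + 28 + (-2) = 61.
Row 4: -8 + 19 + 7 + 13 = 31.
Column 1: -5 + 25 + 34 + (-8) = 46.
Column 2: 16 + 10 + 1 + 19 = 46.
Column 3: 4 + 22 + 28 + 7 = 61.
Column 4: 31 + (-11) + (-2) + 13 = 31.
Main diagonal: -5 + 10 + 28 + 13 = 46.
Anti-diagonal: 31 + 22 + 1 + (-8) = 46.

No — row 2 sums to 46 but column 4 sums to 31.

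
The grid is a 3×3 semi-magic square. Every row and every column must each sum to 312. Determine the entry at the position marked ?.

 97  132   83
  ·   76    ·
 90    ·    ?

118

The remaining cell in column 1 is (2,1) = 312 − 187 = 125.
Column 2 must total 312; the given cells sum to 208, so (3,2) = 104.
From row 2, 312 − (125 + 76) gives (2,3) = 111.
Row 3: 90 + 104 + ? = 312, so (3,3) = 118.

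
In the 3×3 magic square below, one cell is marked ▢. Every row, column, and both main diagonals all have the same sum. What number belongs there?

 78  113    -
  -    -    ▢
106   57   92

Row 3 is complete and sums to 255; that is the magic constant.
From row 1, 255 − (78 + 113) gives (1,3) = 64.
Using column 1: 78 + 106 + ? → (2,1) = 255 − 184 = 71.
Column 2 must total 255; the given cells sum to 170, so (2,2) = 85.
The remaining cell in column 3 is (2,3) = 255 − 156 = 99.

99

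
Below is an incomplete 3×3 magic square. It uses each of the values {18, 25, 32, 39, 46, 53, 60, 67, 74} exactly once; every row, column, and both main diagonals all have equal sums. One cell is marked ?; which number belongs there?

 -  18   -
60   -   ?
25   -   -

32

The 9 entries sum to 414, so each line sums to 414/3 = 138.
Column 1 must total 138; the given cells sum to 85, so (1,1) = 53.
From row 1, 138 − (53 + 18) gives (1,3) = 67.
Using anti-diagonal: 67 + 25 + ? → (2,2) = 138 − 92 = 46.
Row 2: 60 + 46 + ? = 138, so (2,3) = 32.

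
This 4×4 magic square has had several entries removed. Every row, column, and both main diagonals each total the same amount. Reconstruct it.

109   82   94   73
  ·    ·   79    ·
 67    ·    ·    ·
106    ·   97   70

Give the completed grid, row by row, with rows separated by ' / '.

109 82 94 73 / 76 91 79 112 / 67 100 88 103 / 106 85 97 70

Row 1 is already complete: 109 + 82 + 94 + 73 = 358, so that is the magic constant.
From row 4, 358 − (106 + 97 + 70) gives (4,2) = 85.
Column 1 needs 358; the known cells sum to 282, so (2,1) = 76.
Column 3 must total 358; the given cells sum to 270, so (3,3) = 88.
Main diagonal needs 358; the known cells sum to 267, so (2,2) = 91.
Using anti-diagonal: 73 + 79 + 106 + ? → (3,2) = 358 − 258 = 100.
Row 2 needs 358; the known cells sum to 246, so (2,4) = 112.
Row 3: 67 + 100 + 88 + ? = 358, so (3,4) = 103.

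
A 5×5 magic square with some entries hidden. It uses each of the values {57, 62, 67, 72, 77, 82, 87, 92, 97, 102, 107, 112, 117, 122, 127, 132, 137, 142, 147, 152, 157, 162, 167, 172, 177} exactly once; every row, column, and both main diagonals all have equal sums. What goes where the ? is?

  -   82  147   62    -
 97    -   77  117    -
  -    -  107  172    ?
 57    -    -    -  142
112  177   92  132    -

87

The 25 entries sum to 2925, so each line sums to 2925/5 = 585.
Using row 5: 112 + 177 + 92 + 132 + ? → (5,5) = 585 − 513 = 72.
Column 3 needs 585; the known cells sum to 423, so (4,3) = 162.
Column 4 must total 585; the given cells sum to 483, so (4,4) = 102.
Using row 4: 57 + 162 + 102 + 142 + ? → (4,2) = 585 − 463 = 122.
Anti-diagonal must total 585; the given cells sum to 458, so (1,5) = 127.
Row 1: 82 + 147 + 62 + 127 + ? = 585, so (1,1) = 167.
The remaining cell in column 1 is (3,1) = 585 − 433 = 152.
Using main diagonal: 167 + 107 + 102 + 72 + ? → (2,2) = 585 − 448 = 137.
Row 2 needs 585; the known cells sum to 428, so (2,5) = 157.
From column 2, 585 − (82 + 137 + 122 + 177) gives (3,2) = 67.
Column 5: 127 + 157 + 142 + 72 + ? = 585, so (3,5) = 87.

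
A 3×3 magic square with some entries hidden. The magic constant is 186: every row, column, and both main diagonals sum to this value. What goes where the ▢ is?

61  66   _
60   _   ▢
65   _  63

Row 1 needs 186; the known cells sum to 127, so (1,3) = 59.
Row 3: 65 + 63 + ? = 186, so (3,2) = 58.
Column 2: 66 + 58 + ? = 186, so (2,2) = 62.
Column 3: 59 + 63 + ? = 186, so (2,3) = 64.

64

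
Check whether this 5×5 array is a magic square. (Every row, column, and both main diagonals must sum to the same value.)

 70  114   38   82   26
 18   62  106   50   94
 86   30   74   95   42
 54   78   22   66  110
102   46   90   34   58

No — row 3 sums to 327 but row 4 sums to 330.

Row 1: 70 + 114 + 38 + 82 + 26 = 330.
Row 2: 18 + 62 + 106 + 50 + 94 = 330.
Row 3: 86 + 30 + 74 + 95 + 42 = 327.
Row 4: 54 + 78 + 22 + 66 + 110 = 330.
Row 5: 102 + 46 + 90 + 34 + 58 = 330.
Column 1: 70 + 18 + 86 + 54 + 102 = 330.
Column 2: 114 + 62 + 30 + 78 + 46 = 330.
Column 3: 38 + 106 + 74 + 22 + 90 = 330.
Column 4: 82 + 50 + 95 + 66 + 34 = 327.
Column 5: 26 + 94 + 42 + 110 + 58 = 330.
Main diagonal: 70 + 62 + 74 + 66 + 58 = 330.
Anti-diagonal: 26 + 50 + 74 + 78 + 102 = 330.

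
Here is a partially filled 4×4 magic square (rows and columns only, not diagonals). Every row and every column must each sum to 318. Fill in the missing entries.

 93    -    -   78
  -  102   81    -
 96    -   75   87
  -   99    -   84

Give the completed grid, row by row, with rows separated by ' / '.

93 57 90 78 / 66 102 81 69 / 96 60 75 87 / 63 99 72 84

Row 3 must total 318; the given cells sum to 258, so (3,2) = 60.
Column 2 must total 318; the given cells sum to 261, so (1,2) = 57.
Column 4 must total 318; the given cells sum to 249, so (2,4) = 69.
Row 1 must total 318; the given cells sum to 228, so (1,3) = 90.
Using row 2: 102 + 81 + 69 + ? → (2,1) = 318 − 252 = 66.
Column 1: 93 + 66 + 96 + ? = 318, so (4,1) = 63.
Using column 3: 90 + 81 + 75 + ? → (4,3) = 318 − 246 = 72.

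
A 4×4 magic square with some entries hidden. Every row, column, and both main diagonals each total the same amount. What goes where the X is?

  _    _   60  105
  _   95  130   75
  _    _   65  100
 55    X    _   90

Column 4 is complete and sums to 370; that is the magic constant.
Using row 2: 95 + 130 + 75 + ? → (2,1) = 370 − 300 = 70.
The remaining cell in column 3 is (4,3) = 370 − 255 = 115.
Main diagonal must total 370; the given cells sum to 250, so (1,1) = 120.
The remaining cell in anti-diagonal is (3,2) = 370 − 290 = 80.
The remaining cell in row 1 is (1,2) = 370 − 285 = 85.
The remaining cell in row 3 is (3,1) = 370 − 245 = 125.
Row 4 needs 370; the known cells sum to 260, so (4,2) = 110.

110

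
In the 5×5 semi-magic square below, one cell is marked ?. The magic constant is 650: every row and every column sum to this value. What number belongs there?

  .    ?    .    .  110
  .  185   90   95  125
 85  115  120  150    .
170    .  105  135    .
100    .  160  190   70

Row 2 needs 650; the known cells sum to 495, so (2,1) = 155.
From row 3, 650 − (85 + 115 + 120 + 150) gives (3,5) = 180.
From row 5, 650 − (100 + 160 + 190 + 70) gives (5,2) = 130.
Column 1 must total 650; the given cells sum to 510, so (1,1) = 140.
Column 3: 90 + 120 + 105 + 160 + ? = 650, so (1,3) = 175.
Using column 4: 95 + 150 + 135 + 190 + ? → (1,4) = 650 − 570 = 80.
Column 5: 110 + 125 + 180 + 70 + ? = 650, so (4,5) = 165.
Using row 1: 140 + 175 + 80 + 110 + ? → (1,2) = 650 − 505 = 145.

145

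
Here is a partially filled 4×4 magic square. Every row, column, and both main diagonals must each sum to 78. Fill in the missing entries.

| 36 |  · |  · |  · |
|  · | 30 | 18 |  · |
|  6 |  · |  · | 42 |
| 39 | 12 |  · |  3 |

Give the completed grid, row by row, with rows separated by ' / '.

36 15 27 0 / -3 30 18 33 / 6 21 9 42 / 39 12 24 3

Row 4: 39 + 12 + 3 + ? = 78, so (4,3) = 24.
From column 1, 78 − (36 + 6 + 39) gives (2,1) = -3.
Main diagonal needs 78; the known cells sum to 69, so (3,3) = 9.
Row 2 needs 78; the known cells sum to 45, so (2,4) = 33.
Using row 3: 6 + 9 + 42 + ? → (3,2) = 78 − 57 = 21.
Column 2: 30 + 21 + 12 + ? = 78, so (1,2) = 15.
Using column 3: 18 + 9 + 24 + ? → (1,3) = 78 − 51 = 27.
The remaining cell in column 4 is (1,4) = 78 − 78 = 0.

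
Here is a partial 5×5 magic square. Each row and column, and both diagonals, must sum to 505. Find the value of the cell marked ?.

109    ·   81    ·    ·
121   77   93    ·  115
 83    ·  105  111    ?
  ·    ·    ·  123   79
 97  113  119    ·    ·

Row 2 needs 505; the known cells sum to 406, so (2,4) = 99.
Column 1 must total 505; the given cells sum to 410, so (4,1) = 95.
From column 3, 505 − (81 + 93 + 105 + 119) gives (4,3) = 107.
From main diagonal, 505 − (109 + 77 + 105 + 123) gives (5,5) = 91.
The remaining cell in row 4 is (4,2) = 505 − 404 = 101.
Row 5 needs 505; the known cells sum to 420, so (5,4) = 85.
The remaining cell in column 4 is (1,4) = 505 − 418 = 87.
From anti-diagonal, 505 − (99 + 105 + 101 + 97) gives (1,5) = 103.
Using row 1: 109 + 81 + 87 + 103 + ? → (1,2) = 505 − 380 = 125.
The remaining cell in column 2 is (3,2) = 505 − 416 = 89.
Column 5 needs 505; the known cells sum to 388, so (3,5) = 117.

117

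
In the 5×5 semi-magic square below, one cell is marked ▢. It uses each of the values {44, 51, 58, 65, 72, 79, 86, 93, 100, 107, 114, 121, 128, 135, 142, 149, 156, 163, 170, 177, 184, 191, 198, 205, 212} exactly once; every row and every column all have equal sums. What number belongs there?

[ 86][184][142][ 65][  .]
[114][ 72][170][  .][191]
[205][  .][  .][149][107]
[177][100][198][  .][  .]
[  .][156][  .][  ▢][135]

The 25 entries sum to 3200, so each line sums to 3200/5 = 640.
From row 1, 640 − (86 + 184 + 142 + 65) gives (1,5) = 163.
The remaining cell in row 2 is (2,4) = 640 − 547 = 93.
Column 1 needs 640; the known cells sum to 582, so (5,1) = 58.
Column 2 must total 640; the given cells sum to 512, so (3,2) = 128.
Using column 5: 163 + 191 + 107 + 135 + ? → (4,5) = 640 − 596 = 44.
Using row 3: 205 + 128 + 149 + 107 + ? → (3,3) = 640 − 589 = 51.
Row 4: 177 + 100 + 198 + 44 + ? = 640, so (4,4) = 121.
The remaining cell in column 3 is (5,3) = 640 − 561 = 79.
Using column 4: 65 + 93 + 149 + 121 + ? → (5,4) = 640 − 428 = 212.

212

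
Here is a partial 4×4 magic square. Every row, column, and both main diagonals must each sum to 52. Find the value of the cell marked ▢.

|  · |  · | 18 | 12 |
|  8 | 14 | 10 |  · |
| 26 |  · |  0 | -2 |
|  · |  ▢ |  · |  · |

4

The remaining cell in row 2 is (2,4) = 52 − 32 = 20.
From row 3, 52 − (26 + 0 + (-2)) gives (3,2) = 28.
Using column 3: 18 + 10 + 0 + ? → (4,3) = 52 − 28 = 24.
Using column 4: 12 + 20 + (-2) + ? → (4,4) = 52 − 30 = 22.
The remaining cell in main diagonal is (1,1) = 52 − 36 = 16.
Using anti-diagonal: 12 + 10 + 28 + ? → (4,1) = 52 − 50 = 2.
Row 1: 16 + 18 + 12 + ? = 52, so (1,2) = 6.
Row 4: 2 + 24 + 22 + ? = 52, so (4,2) = 4.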